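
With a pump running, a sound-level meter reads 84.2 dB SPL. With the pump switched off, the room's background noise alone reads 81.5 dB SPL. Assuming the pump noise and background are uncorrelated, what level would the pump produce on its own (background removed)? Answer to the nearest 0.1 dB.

80.9 dB SPL

Subtract intensities: L_src = 10·log₁₀(10^(L_total/10) − 10^(L_bg/10)).
L_src = 10·log₁₀(10^(84.2/10) − 10^(81.5/10)) = 10·log₁₀(121800000) = 80.9 dB SPL.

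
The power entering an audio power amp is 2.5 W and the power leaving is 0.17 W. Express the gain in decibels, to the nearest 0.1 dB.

-11.7 dB

For a power ratio, dB = 10·log₁₀(P₂/P₁).
10·log₁₀(0.17/2.5) = 10·log₁₀(0.06800) = -11.7 dB.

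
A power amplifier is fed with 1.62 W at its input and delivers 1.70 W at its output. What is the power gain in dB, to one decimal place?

For a power ratio, dB = 10·log₁₀(P₂/P₁).
10·log₁₀(1.70/1.62) = 10·log₁₀(1.049) = 0.2 dB.

0.2 dB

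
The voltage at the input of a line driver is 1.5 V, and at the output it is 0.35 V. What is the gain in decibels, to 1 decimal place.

-12.6 dB

Voltage is an amplitude quantity, so gain = 20·log₁₀(V_out/V_in).
20·log₁₀(0.35/1.5) = 20·log₁₀(0.2333) = -12.6 dB.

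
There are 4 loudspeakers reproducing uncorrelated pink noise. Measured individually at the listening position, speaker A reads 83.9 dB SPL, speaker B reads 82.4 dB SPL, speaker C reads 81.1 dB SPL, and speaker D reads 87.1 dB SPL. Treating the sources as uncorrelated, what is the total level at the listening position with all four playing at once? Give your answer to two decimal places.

Add the sources as powers (linear), then convert back to dB:
L_total = 10·log₁₀(10^(83.9/10) + 10^(82.4/10) + 10^(81.1/10) + 10^(87.1/10)) = 10·log₁₀(1061000000) = 90.26 dB SPL.

90.26 dB SPL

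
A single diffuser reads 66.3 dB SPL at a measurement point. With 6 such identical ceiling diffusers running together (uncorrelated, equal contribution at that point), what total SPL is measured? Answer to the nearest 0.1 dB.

74.1 dB SPL

6 equal incoherent sources raise the level by 10·log₁₀(6) = 7.78 dB.
L_total = 66.3 + 7.78 = 74.1 dB SPL.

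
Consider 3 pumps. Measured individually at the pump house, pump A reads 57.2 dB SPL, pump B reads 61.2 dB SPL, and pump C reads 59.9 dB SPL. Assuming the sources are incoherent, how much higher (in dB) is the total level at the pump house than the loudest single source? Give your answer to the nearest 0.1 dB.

3.3 dB

Uncorrelated sources add in intensity (power), not in dB.
L_total = 10·log₁₀(10^(57.2/10) + 10^(61.2/10) + 10^(59.9/10)) = 64.50 dB SPL.
Excess over the loudest (61.2 dB): 64.50 − 61.2 = 3.3 dB.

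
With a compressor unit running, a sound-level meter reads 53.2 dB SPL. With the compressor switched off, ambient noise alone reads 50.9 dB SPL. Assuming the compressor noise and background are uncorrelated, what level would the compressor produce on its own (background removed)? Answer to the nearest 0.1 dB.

49.3 dB SPL

Background correction is a power subtraction:
L_src = 10·log₁₀(10^(53.2/10) − 10^(50.9/10)) = 10·log₁₀(85900) = 49.3 dB SPL.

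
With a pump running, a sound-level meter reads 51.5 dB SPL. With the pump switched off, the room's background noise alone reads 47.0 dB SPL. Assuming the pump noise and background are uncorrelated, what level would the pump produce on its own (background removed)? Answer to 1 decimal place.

49.6 dB SPL

Remove the background by subtracting linear intensities:
L_src = 10·log₁₀(10^(51.5/10) − 10^(47.0/10)) = 10·log₁₀(91140) = 49.6 dB SPL.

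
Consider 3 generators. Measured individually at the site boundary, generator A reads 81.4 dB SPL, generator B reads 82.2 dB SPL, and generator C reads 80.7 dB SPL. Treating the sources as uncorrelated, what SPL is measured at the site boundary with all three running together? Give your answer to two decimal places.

86.25 dB SPL

Uncorrelated sources add in intensity (power), not in dB.
L_total = 10·log₁₀(10^(81.4/10) + 10^(82.2/10) + 10^(80.7/10)) = 10·log₁₀(421500000) = 86.25 dB SPL.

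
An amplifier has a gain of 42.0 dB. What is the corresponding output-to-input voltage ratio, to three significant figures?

126

Voltage ratio = 10^(dB/20).
10^(42.0/20) = 10^(2.100) = 126.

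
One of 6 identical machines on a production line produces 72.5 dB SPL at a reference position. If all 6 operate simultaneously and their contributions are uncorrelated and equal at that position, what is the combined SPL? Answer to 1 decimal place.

6 equal incoherent sources raise the level by 10·log₁₀(6) = 7.78 dB.
L_total = 72.5 + 7.78 = 80.3 dB SPL.

80.3 dB SPL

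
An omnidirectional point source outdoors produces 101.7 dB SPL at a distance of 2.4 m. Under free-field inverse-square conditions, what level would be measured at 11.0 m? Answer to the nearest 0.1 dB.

88.5 dB SPL

For a point source in a free field, ΔL = −20·log₁₀(d₂/d₁).
ΔL = −20·log₁₀(11.0/2.4) = -13.22 dB, so L₂ = 101.7 + (-13.22) = 88.5 dB SPL.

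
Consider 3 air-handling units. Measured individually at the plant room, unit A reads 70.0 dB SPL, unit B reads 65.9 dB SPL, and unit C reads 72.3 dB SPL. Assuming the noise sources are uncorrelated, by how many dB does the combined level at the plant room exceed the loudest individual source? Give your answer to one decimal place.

Add the sources as powers (linear), then convert back to dB:
L_total = 10·log₁₀(10^(70.0/10) + 10^(65.9/10) + 10^(72.3/10)) = 74.90 dB SPL.
Excess over the loudest (72.3 dB): 74.90 − 72.3 = 2.6 dB.

2.6 dB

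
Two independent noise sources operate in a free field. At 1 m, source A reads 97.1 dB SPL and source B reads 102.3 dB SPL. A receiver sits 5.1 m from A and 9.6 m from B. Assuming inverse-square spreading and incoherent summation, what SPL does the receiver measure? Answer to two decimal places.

85.81 dB SPL

At the listener: L_A = 97.1 − 20·log₁₀(5.1) = 82.949 dB; L_B = 102.3 − 20·log₁₀(9.6) = 82.655 dB.
Combined: 10·log₁₀(10^(82.949/10)+10^(82.655/10)) = 85.81 dB SPL.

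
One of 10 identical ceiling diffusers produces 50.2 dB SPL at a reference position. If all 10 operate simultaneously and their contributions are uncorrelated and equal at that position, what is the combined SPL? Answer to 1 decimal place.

10 equal incoherent sources raise the level by 10·log₁₀(10) = 10.00 dB.
L_total = 50.2 + 10.00 = 60.2 dB SPL.

60.2 dB SPL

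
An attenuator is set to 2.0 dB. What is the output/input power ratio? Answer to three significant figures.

Power ratio = 10^(dB/10).
10^(-2.0/10) = 10^(-0.2000) = 0.631.

0.631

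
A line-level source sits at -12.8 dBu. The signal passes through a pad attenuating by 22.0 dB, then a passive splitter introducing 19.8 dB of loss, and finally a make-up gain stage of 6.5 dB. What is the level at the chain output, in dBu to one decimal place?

Cascaded gains and losses add directly in dB.
-12.8 − 22.0 − 19.8 + 6.5 = -48.1 dBu.

-48.1 dBu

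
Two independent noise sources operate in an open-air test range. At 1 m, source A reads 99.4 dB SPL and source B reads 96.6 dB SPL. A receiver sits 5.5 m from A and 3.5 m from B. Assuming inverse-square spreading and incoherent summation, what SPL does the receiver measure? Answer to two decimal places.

At the listener: L_A = 99.4 − 20·log₁₀(5.5) = 84.593 dB; L_B = 96.6 − 20·log₁₀(3.5) = 85.719 dB.
Combined: 10·log₁₀(10^(84.593/10)+10^(85.719/10)) = 88.20 dB SPL.

88.20 dB SPL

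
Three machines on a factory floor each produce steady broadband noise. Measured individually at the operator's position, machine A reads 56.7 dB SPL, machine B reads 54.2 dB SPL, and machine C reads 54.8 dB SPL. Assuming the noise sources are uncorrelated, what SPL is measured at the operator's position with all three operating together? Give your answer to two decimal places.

Add the sources as powers (linear), then convert back to dB:
L_total = 10·log₁₀(10^(56.7/10) + 10^(54.2/10) + 10^(54.8/10)) = 10·log₁₀(1033000) = 60.14 dB SPL.

60.14 dB SPL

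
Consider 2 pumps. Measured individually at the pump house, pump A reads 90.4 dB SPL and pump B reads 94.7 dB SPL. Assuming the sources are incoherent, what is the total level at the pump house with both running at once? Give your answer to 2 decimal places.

Add the sources as powers (linear), then convert back to dB:
L_total = 10·log₁₀(10^(90.4/10) + 10^(94.7/10)) = 10·log₁₀(4048000000) = 96.07 dB SPL.

96.07 dB SPL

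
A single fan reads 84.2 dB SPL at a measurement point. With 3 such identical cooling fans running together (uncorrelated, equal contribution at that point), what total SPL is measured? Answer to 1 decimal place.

3 equal incoherent sources raise the level by 10·log₁₀(3) = 4.77 dB.
L_total = 84.2 + 4.77 = 89.0 dB SPL.

89.0 dB SPL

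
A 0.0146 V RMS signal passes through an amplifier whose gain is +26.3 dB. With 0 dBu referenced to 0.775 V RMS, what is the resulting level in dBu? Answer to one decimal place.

Input level: 20·log₁₀(0.0146/0.775) = -34.50 dBu.
Output: -34.50 + 26.3 = -8.2 dBu.

-8.2 dBu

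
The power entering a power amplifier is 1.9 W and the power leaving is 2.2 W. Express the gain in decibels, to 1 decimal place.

Power ratio → dB uses the 10·log₁₀ form:
10·log₁₀(2.2/1.9) = 10·log₁₀(1.158) = 0.6 dB.

0.6 dB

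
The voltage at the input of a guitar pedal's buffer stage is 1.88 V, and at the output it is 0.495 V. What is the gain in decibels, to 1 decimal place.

For a voltage ratio, dB = 20·log₁₀(V₂/V₁).
20·log₁₀(0.495/1.88) = 20·log₁₀(0.2633) = -11.6 dB.

-11.6 dB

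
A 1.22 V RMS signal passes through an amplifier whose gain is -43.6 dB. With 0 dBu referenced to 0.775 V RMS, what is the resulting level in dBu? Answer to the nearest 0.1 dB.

Input level: 20·log₁₀(1.22/0.775) = 3.94 dBu.
Output: 3.94 − 43.6 = -39.7 dBu.

-39.7 dBu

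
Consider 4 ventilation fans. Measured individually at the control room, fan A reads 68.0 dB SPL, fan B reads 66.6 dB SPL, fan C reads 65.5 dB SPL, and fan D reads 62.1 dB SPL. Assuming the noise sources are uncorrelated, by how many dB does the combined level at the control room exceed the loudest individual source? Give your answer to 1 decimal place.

Uncorrelated sources add in intensity (power), not in dB.
L_total = 10·log₁₀(10^(68.0/10) + 10^(66.6/10) + 10^(65.5/10) + 10^(62.1/10)) = 72.05 dB SPL.
Excess over the loudest (68.0 dB): 72.05 − 68.0 = 4.1 dB.

4.1 dB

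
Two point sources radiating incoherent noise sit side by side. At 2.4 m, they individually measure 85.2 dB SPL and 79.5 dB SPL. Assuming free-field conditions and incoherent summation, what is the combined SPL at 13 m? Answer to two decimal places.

71.56 dB SPL

Combined at 2.4 m: 10·log₁₀(10^(85.2/10)+10^(79.5/10)) = 86.235 dB SPL.
Then apply −20·log₁₀(13/2.4) = -14.675 dB → 71.56 dB SPL.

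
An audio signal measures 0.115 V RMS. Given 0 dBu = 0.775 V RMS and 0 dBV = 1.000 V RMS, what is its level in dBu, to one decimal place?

-16.6 dBu

dBu = 20·log₁₀(V / 0.775 V).
20·log₁₀(0.115/0.775) = -16.6 dBu.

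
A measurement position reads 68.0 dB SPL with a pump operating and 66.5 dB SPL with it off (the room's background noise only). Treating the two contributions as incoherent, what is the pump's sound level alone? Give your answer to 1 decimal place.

62.7 dB SPL

Background correction is a power subtraction:
L_src = 10·log₁₀(10^(68.0/10) − 10^(66.5/10)) = 10·log₁₀(1843000) = 62.7 dB SPL.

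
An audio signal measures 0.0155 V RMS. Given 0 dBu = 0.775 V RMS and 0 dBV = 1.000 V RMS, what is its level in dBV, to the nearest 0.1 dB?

-36.2 dBV

dBV = 20·log₁₀(V / 1.000 V).
20·log₁₀(0.0155/1.000) = -36.2 dBV.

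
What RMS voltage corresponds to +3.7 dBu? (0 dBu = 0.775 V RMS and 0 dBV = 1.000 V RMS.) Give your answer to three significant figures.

V = 0.775 V × 10^(+3.7/20).
= 0.775 × 1.531 = 1.19 V.

1.19 V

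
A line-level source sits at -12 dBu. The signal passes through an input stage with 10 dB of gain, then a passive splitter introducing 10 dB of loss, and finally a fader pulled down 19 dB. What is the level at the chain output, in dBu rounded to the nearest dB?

Cascaded gains and losses add directly in dB.
-12 + 10 − 10 − 19 = -31 dBu.

-31 dBu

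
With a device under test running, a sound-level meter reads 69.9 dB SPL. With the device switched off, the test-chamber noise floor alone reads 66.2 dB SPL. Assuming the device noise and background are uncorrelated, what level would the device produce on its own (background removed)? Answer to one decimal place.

67.5 dB SPL

Remove the background by subtracting linear intensities:
L_src = 10·log₁₀(10^(69.9/10) − 10^(66.2/10)) = 10·log₁₀(5604000) = 67.5 dB SPL.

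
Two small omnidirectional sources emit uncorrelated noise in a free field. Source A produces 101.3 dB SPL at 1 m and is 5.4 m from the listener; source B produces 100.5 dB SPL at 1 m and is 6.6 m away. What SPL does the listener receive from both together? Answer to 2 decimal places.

At the listener: L_A = 101.3 − 20·log₁₀(5.4) = 86.652 dB; L_B = 100.5 − 20·log₁₀(6.6) = 84.109 dB.
Combined: 10·log₁₀(10^(86.652/10)+10^(84.109/10)) = 88.57 dB SPL.

88.57 dB SPL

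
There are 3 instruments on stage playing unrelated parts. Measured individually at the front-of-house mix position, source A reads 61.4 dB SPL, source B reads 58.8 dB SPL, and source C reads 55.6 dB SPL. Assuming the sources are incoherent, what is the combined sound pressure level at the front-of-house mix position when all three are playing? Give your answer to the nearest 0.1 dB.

64.0 dB SPL

Incoherent sources sum as intensities:
L_total = 10·log₁₀(10^(61.4/10) + 10^(58.8/10) + 10^(55.6/10)) = 10·log₁₀(2502000) = 64.0 dB SPL.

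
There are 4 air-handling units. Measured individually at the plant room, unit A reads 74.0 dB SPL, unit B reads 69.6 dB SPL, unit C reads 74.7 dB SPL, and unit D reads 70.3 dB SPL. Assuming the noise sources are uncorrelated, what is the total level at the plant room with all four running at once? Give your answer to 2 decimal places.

78.72 dB SPL

Incoherent sources sum as intensities:
L_total = 10·log₁₀(10^(74.0/10) + 10^(69.6/10) + 10^(74.7/10) + 10^(70.3/10)) = 10·log₁₀(74470000) = 78.72 dB SPL.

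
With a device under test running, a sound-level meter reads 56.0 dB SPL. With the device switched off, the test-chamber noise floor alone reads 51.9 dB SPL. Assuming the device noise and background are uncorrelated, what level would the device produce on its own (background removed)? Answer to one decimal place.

53.9 dB SPL

Background correction is a power subtraction:
L_src = 10·log₁₀(10^(56.0/10) − 10^(51.9/10)) = 10·log₁₀(243200) = 53.9 dB SPL.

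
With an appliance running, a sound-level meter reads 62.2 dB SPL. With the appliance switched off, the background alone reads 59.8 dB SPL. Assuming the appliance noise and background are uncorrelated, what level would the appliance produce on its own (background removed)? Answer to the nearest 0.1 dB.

Background correction is a power subtraction:
L_src = 10·log₁₀(10^(62.2/10) − 10^(59.8/10)) = 10·log₁₀(704600) = 58.5 dB SPL.

58.5 dB SPL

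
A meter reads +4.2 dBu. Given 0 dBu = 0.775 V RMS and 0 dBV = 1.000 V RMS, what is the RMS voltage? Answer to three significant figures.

V = 0.775 V × 10^(+4.2/20).
= 0.775 × 1.622 = 1.26 V.

1.26 V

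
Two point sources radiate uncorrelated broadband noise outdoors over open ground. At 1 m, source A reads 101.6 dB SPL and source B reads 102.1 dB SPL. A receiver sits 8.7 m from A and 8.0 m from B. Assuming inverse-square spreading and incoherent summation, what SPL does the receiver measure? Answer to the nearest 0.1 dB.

86.5 dB SPL

At the listener: L_A = 101.6 − 20·log₁₀(8.7) = 82.81 dB; L_B = 102.1 − 20·log₁₀(8.0) = 84.04 dB.
Combined: 10·log₁₀(10^(82.81/10)+10^(84.04/10)) = 86.5 dB SPL.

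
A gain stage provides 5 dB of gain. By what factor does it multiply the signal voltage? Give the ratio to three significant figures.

Voltage ratio = 10^(dB/20).
10^(5/20) = 10^(0.2500) = 1.78.

1.78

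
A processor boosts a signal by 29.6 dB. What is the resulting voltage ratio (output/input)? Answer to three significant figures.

30.2

Voltage ratio = 10^(dB/20).
10^(29.6/20) = 10^(1.480) = 30.2.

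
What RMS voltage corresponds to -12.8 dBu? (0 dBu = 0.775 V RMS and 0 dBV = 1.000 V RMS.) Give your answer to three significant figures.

0.178 V

V = 0.775 V × 10^(-12.8/20).
= 0.775 × 0.2291 = 0.178 V.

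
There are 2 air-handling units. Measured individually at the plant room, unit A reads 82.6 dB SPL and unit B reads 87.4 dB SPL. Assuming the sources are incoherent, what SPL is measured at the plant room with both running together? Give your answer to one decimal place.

88.6 dB SPL

Add the sources as powers (linear), then convert back to dB:
L_total = 10·log₁₀(10^(82.6/10) + 10^(87.4/10)) = 10·log₁₀(731500000) = 88.6 dB SPL.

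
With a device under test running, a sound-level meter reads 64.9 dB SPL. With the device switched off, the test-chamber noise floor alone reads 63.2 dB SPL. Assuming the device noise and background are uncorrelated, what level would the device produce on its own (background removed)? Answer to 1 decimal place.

60.0 dB SPL

Background correction is a power subtraction:
L_src = 10·log₁₀(10^(64.9/10) − 10^(63.2/10)) = 10·log₁₀(1001000) = 60.0 dB SPL.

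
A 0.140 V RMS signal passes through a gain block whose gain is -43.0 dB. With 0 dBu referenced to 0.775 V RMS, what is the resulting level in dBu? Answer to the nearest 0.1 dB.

Input level: 20·log₁₀(0.140/0.775) = -14.86 dBu.
Output: -14.86 − 43.0 = -57.9 dBu.

-57.9 dBu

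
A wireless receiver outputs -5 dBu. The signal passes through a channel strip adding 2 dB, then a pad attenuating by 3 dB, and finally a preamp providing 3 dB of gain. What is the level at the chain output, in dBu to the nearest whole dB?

-3 dBu

Cascaded gains and losses add directly in dB.
-5 + 2 − 3 + 3 = -3 dBu.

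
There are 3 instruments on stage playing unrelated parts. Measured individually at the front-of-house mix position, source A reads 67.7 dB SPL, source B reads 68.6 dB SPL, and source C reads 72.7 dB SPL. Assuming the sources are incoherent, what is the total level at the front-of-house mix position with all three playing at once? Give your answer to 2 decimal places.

75.02 dB SPL

Add the sources as powers (linear), then convert back to dB:
L_total = 10·log₁₀(10^(67.7/10) + 10^(68.6/10) + 10^(72.7/10)) = 10·log₁₀(31750000) = 75.02 dB SPL.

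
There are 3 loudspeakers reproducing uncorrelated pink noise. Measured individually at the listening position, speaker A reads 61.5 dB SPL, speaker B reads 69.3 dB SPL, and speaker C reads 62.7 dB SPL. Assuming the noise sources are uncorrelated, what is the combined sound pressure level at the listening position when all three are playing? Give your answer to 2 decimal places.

70.71 dB SPL

Uncorrelated sources add in intensity (power), not in dB.
L_total = 10·log₁₀(10^(61.5/10) + 10^(69.3/10) + 10^(62.7/10)) = 10·log₁₀(11790000) = 70.71 dB SPL.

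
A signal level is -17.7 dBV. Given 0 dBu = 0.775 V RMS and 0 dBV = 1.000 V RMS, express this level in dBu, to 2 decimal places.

-15.49 dBu

The offset between the scales is 20·log₁₀(0.775/1.000) = −2.214 dB.
So dBu = -17.7 + 2.214 = -15.49 dBu.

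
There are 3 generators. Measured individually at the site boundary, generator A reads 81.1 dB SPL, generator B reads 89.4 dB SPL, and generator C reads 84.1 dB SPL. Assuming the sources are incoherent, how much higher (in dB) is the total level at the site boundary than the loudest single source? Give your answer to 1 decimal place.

Uncorrelated sources add in intensity (power), not in dB.
L_total = 10·log₁₀(10^(81.1/10) + 10^(89.4/10) + 10^(84.1/10)) = 90.99 dB SPL.
Excess over the loudest (89.4 dB): 90.99 − 89.4 = 1.6 dB.

1.6 dB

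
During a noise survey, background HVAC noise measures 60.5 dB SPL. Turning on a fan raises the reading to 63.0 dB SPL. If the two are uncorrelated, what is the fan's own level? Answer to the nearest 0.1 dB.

59.4 dB SPL

Subtract intensities: L_src = 10·log₁₀(10^(L_total/10) − 10^(L_bg/10)).
L_src = 10·log₁₀(10^(63.0/10) − 10^(60.5/10)) = 10·log₁₀(873200) = 59.4 dB SPL.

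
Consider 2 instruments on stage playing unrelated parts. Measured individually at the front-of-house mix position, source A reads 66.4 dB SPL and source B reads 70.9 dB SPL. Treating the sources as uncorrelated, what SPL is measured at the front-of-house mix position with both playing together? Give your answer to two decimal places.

72.22 dB SPL

Uncorrelated sources add in intensity (power), not in dB.
L_total = 10·log₁₀(10^(66.4/10) + 10^(70.9/10)) = 10·log₁₀(16670000) = 72.22 dB SPL.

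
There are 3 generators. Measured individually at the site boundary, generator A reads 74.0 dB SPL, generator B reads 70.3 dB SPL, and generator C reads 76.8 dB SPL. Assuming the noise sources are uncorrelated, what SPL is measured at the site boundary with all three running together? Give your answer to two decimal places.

79.23 dB SPL

Uncorrelated sources add in intensity (power), not in dB.
L_total = 10·log₁₀(10^(74.0/10) + 10^(70.3/10) + 10^(76.8/10)) = 10·log₁₀(83700000) = 79.23 dB SPL.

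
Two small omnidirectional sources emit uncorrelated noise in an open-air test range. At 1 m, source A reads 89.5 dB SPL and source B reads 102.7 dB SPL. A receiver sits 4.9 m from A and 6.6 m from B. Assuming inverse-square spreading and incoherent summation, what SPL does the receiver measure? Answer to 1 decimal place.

At the listener: L_A = 89.5 − 20·log₁₀(4.9) = 75.70 dB; L_B = 102.7 − 20·log₁₀(6.6) = 86.31 dB.
Combined: 10·log₁₀(10^(75.70/10)+10^(86.31/10)) = 86.7 dB SPL.

86.7 dB SPL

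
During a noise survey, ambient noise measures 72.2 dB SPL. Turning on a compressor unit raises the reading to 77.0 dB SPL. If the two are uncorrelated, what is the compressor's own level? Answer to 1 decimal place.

Subtract intensities: L_src = 10·log₁₀(10^(L_total/10) − 10^(L_bg/10)).
L_src = 10·log₁₀(10^(77.0/10) − 10^(72.2/10)) = 10·log₁₀(33520000) = 75.3 dB SPL.

75.3 dB SPL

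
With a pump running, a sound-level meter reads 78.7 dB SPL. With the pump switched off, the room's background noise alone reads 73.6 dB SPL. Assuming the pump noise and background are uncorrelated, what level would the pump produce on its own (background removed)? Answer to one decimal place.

77.1 dB SPL

Remove the background by subtracting linear intensities:
L_src = 10·log₁₀(10^(78.7/10) − 10^(73.6/10)) = 10·log₁₀(51220000) = 77.1 dB SPL.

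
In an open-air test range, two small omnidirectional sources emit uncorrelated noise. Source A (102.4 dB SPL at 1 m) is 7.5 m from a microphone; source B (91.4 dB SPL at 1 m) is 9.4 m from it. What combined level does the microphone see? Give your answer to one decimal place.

At the listener: L_A = 102.4 − 20·log₁₀(7.5) = 84.90 dB; L_B = 91.4 − 20·log₁₀(9.4) = 71.94 dB.
Combined: 10·log₁₀(10^(84.90/10)+10^(71.94/10)) = 85.1 dB SPL.

85.1 dB SPL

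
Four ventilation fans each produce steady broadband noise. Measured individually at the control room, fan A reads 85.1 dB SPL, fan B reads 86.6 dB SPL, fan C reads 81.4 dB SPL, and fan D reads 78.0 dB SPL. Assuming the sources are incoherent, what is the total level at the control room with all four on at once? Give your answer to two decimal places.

Add the sources as powers (linear), then convert back to dB:
L_total = 10·log₁₀(10^(85.1/10) + 10^(86.6/10) + 10^(81.4/10) + 10^(78.0/10)) = 10·log₁₀(981800000) = 89.92 dB SPL.

89.92 dB SPL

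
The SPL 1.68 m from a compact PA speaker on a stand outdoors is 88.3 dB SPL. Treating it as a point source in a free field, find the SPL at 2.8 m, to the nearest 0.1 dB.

Inverse-square spreading gives ΔL = −20·log₁₀(d₂/d₁).
ΔL = −20·log₁₀(2.8/1.68) = -4.44 dB, so L₂ = 88.3 + (-4.44) = 83.9 dB SPL.

83.9 dB SPL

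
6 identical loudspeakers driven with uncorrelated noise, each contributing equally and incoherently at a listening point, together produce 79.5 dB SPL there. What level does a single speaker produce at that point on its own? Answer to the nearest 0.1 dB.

6 equal incoherent sources add 10·log₁₀(6) = 7.78 dB over one source.
L_one = 79.5 − 7.78 = 71.7 dB SPL.

71.7 dB SPL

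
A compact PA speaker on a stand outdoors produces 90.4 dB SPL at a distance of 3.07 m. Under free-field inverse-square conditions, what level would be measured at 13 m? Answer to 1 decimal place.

77.9 dB SPL

For a point source in a free field, ΔL = −20·log₁₀(d₂/d₁).
ΔL = −20·log₁₀(13/3.07) = -12.54 dB, so L₂ = 90.4 + (-12.54) = 77.9 dB SPL.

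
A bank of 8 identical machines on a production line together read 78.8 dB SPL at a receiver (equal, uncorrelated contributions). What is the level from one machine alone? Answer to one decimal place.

69.8 dB SPL

8 equal incoherent sources add 10·log₁₀(8) = 9.03 dB over one source.
L_one = 78.8 − 9.03 = 69.8 dB SPL.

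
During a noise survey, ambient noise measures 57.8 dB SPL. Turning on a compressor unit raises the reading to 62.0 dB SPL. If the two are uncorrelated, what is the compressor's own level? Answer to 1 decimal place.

59.9 dB SPL

Remove the background by subtracting linear intensities:
L_src = 10·log₁₀(10^(62.0/10) − 10^(57.8/10)) = 10·log₁₀(982300) = 59.9 dB SPL.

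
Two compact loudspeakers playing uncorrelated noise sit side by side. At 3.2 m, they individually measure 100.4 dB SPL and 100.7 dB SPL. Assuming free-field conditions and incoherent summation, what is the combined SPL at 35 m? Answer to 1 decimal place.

Combined at 3.2 m: 10·log₁₀(10^(100.4/10)+10^(100.7/10)) = 103.56 dB SPL.
Then apply −20·log₁₀(35/3.2) = -20.78 dB → 82.8 dB SPL.

82.8 dB SPL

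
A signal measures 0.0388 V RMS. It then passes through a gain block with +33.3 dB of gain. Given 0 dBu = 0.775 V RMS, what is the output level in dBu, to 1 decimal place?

+7.3 dBu

Input level: 20·log₁₀(0.0388/0.775) = -26.01 dBu.
Output: -26.01 + 33.3 = +7.3 dBu.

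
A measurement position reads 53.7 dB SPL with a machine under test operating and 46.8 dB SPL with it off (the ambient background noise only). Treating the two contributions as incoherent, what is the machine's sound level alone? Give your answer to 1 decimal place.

52.7 dB SPL

Background correction is a power subtraction:
L_src = 10·log₁₀(10^(53.7/10) − 10^(46.8/10)) = 10·log₁₀(186600) = 52.7 dB SPL.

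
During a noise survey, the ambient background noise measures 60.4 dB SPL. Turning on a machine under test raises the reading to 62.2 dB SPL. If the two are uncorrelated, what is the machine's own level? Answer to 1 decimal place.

Subtract intensities: L_src = 10·log₁₀(10^(L_total/10) − 10^(L_bg/10)).
L_src = 10·log₁₀(10^(62.2/10) − 10^(60.4/10)) = 10·log₁₀(563100) = 57.5 dB SPL.

57.5 dB SPL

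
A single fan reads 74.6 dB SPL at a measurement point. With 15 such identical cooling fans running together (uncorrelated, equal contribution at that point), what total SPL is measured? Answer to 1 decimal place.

15 equal incoherent sources raise the level by 10·log₁₀(15) = 11.76 dB.
L_total = 74.6 + 11.76 = 86.4 dB SPL.

86.4 dB SPL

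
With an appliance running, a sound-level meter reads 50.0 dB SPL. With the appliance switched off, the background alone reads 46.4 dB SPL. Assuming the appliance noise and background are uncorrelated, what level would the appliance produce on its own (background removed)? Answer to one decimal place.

47.5 dB SPL

Subtract intensities: L_src = 10·log₁₀(10^(L_total/10) − 10^(L_bg/10)).
L_src = 10·log₁₀(10^(50.0/10) − 10^(46.4/10)) = 10·log₁₀(56350) = 47.5 dB SPL.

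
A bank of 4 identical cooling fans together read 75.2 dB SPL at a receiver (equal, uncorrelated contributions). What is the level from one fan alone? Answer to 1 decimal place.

69.2 dB SPL

4 equal incoherent sources add 10·log₁₀(4) = 6.02 dB over one source.
L_one = 75.2 − 6.02 = 69.2 dB SPL.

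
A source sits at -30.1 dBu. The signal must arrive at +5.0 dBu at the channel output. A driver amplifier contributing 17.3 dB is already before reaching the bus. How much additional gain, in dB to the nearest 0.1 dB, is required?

The required make-up gain is the shortfall in the dB sum.
G = +5.0 − (-30.1) − 17.3 = 17.8 dB.

17.8 dB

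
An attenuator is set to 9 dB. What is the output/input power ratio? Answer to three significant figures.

Power ratio = 10^(dB/10).
10^(-9/10) = 10^(-0.9000) = 0.126.

0.126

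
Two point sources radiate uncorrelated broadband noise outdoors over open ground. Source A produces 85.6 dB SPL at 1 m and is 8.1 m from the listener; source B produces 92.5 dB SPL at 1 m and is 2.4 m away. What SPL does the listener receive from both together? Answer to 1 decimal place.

At the listener: L_A = 85.6 − 20·log₁₀(8.1) = 67.43 dB; L_B = 92.5 − 20·log₁₀(2.4) = 84.90 dB.
Combined: 10·log₁₀(10^(67.43/10)+10^(84.90/10)) = 85.0 dB SPL.

85.0 dB SPL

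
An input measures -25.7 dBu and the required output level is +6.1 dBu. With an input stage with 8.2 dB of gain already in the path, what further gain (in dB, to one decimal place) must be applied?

23.6 dB

The required make-up gain is the shortfall in the dB sum.
G = +6.1 − (-25.7) − 8.2 = 23.6 dB.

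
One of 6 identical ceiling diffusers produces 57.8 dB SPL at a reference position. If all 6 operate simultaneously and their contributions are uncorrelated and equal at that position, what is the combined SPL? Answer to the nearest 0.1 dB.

65.6 dB SPL

6 equal incoherent sources raise the level by 10·log₁₀(6) = 7.78 dB.
L_total = 57.8 + 7.78 = 65.6 dB SPL.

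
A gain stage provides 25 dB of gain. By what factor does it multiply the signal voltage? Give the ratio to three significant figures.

Voltage ratio = 10^(dB/20).
10^(25/20) = 10^(1.250) = 17.8.

17.8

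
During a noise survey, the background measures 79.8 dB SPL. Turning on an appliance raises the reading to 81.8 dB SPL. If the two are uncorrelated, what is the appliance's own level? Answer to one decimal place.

77.5 dB SPL

Remove the background by subtracting linear intensities:
L_src = 10·log₁₀(10^(81.8/10) − 10^(79.8/10)) = 10·log₁₀(55860000) = 77.5 dB SPL.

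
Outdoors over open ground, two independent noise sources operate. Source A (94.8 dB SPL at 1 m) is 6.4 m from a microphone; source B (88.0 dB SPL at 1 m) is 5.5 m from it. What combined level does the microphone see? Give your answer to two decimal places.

79.76 dB SPL

At the listener: L_A = 94.8 − 20·log₁₀(6.4) = 78.676 dB; L_B = 88.0 − 20·log₁₀(5.5) = 73.193 dB.
Combined: 10·log₁₀(10^(78.676/10)+10^(73.193/10)) = 79.76 dB SPL.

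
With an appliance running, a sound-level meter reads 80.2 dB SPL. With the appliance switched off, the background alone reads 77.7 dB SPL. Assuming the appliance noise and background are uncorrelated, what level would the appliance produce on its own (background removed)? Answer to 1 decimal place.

76.6 dB SPL

Subtract intensities: L_src = 10·log₁₀(10^(L_total/10) − 10^(L_bg/10)).
L_src = 10·log₁₀(10^(80.2/10) − 10^(77.7/10)) = 10·log₁₀(45830000) = 76.6 dB SPL.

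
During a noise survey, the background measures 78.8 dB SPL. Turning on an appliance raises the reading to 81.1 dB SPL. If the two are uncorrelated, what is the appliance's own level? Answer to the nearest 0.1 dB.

77.2 dB SPL

Remove the background by subtracting linear intensities:
L_src = 10·log₁₀(10^(81.1/10) − 10^(78.8/10)) = 10·log₁₀(52970000) = 77.2 dB SPL.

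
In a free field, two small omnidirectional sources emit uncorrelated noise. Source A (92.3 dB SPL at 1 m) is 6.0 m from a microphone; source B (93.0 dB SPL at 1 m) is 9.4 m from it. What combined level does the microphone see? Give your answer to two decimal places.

78.44 dB SPL

At the listener: L_A = 92.3 − 20·log₁₀(6.0) = 76.737 dB; L_B = 93.0 − 20·log₁₀(9.4) = 73.537 dB.
Combined: 10·log₁₀(10^(76.737/10)+10^(73.537/10)) = 78.44 dB SPL.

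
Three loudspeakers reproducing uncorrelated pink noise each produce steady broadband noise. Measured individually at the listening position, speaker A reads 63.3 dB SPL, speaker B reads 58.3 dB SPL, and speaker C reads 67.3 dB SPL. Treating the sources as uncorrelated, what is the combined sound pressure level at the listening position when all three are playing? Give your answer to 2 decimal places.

69.13 dB SPL

Uncorrelated sources add in intensity (power), not in dB.
L_total = 10·log₁₀(10^(63.3/10) + 10^(58.3/10) + 10^(67.3/10)) = 10·log₁₀(8184000) = 69.13 dB SPL.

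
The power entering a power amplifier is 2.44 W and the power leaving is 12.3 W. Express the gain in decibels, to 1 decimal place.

For a power ratio, dB = 10·log₁₀(P₂/P₁).
10·log₁₀(12.3/2.44) = 10·log₁₀(5.041) = 7.0 dB.

7.0 dB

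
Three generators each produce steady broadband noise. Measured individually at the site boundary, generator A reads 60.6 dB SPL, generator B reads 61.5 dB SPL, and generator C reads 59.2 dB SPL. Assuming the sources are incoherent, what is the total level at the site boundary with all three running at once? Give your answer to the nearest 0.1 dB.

Incoherent sources sum as intensities:
L_total = 10·log₁₀(10^(60.6/10) + 10^(61.5/10) + 10^(59.2/10)) = 10·log₁₀(3392000) = 65.3 dB SPL.

65.3 dB SPL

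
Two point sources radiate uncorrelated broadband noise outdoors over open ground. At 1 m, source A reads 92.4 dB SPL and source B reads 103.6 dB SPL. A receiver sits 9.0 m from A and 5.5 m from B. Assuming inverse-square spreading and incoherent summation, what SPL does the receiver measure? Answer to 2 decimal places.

At the listener: L_A = 92.4 − 20·log₁₀(9.0) = 73.315 dB; L_B = 103.6 − 20·log₁₀(5.5) = 88.793 dB.
Combined: 10·log₁₀(10^(73.315/10)+10^(88.793/10)) = 88.91 dB SPL.

88.91 dB SPL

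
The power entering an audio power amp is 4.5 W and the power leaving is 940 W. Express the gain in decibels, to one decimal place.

23.2 dB

Power is a power quantity, so gain = 10·log₁₀(P_out/P_in).
10·log₁₀(940/4.5) = 10·log₁₀(208.9) = 23.2 dB.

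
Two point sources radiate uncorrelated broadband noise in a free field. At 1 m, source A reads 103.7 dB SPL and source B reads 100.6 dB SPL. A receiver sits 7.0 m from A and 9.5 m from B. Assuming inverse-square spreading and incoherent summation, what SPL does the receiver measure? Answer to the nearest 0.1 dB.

87.8 dB SPL

At the listener: L_A = 103.7 − 20·log₁₀(7.0) = 86.80 dB; L_B = 100.6 − 20·log₁₀(9.5) = 81.05 dB.
Combined: 10·log₁₀(10^(86.80/10)+10^(81.05/10)) = 87.8 dB SPL.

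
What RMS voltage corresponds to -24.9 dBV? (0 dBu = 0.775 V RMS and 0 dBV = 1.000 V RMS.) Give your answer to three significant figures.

0.0569 V

V = 1.000 V × 10^(-24.9/20).
= 1.000 × 0.05689 = 0.0569 V.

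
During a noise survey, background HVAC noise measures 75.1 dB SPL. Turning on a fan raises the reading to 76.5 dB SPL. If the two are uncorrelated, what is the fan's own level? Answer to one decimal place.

70.9 dB SPL

Remove the background by subtracting linear intensities:
L_src = 10·log₁₀(10^(76.5/10) − 10^(75.1/10)) = 10·log₁₀(12310000) = 70.9 dB SPL.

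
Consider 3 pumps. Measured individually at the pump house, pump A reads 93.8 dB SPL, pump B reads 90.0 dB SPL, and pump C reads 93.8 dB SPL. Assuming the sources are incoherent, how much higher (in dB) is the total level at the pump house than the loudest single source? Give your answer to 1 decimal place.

3.8 dB

Incoherent sources sum as intensities:
L_total = 10·log₁₀(10^(93.8/10) + 10^(90.0/10) + 10^(93.8/10)) = 97.63 dB SPL.
Excess over the loudest (93.8 dB): 97.63 − 93.8 = 3.8 dB.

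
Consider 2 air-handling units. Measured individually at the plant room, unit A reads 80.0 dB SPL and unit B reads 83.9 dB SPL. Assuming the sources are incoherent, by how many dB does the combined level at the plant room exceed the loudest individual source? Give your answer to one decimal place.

1.5 dB

Incoherent sources sum as intensities:
L_total = 10·log₁₀(10^(80.0/10) + 10^(83.9/10)) = 85.38 dB SPL.
Excess over the loudest (83.9 dB): 85.38 − 83.9 = 1.5 dB.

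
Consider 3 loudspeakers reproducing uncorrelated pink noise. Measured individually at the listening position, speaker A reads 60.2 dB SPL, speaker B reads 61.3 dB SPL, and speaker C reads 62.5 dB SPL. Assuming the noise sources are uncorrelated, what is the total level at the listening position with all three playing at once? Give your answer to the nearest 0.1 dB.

66.2 dB SPL

Add the sources as powers (linear), then convert back to dB:
L_total = 10·log₁₀(10^(60.2/10) + 10^(61.3/10) + 10^(62.5/10)) = 10·log₁₀(4174000) = 66.2 dB SPL.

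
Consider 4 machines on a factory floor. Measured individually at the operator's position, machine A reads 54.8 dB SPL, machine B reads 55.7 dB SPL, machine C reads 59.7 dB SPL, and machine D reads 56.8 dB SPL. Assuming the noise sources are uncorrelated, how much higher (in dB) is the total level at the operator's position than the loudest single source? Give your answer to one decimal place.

Uncorrelated sources add in intensity (power), not in dB.
L_total = 10·log₁₀(10^(54.8/10) + 10^(55.7/10) + 10^(59.7/10) + 10^(56.8/10)) = 63.19 dB SPL.
Excess over the loudest (59.7 dB): 63.19 − 59.7 = 3.5 dB.

3.5 dB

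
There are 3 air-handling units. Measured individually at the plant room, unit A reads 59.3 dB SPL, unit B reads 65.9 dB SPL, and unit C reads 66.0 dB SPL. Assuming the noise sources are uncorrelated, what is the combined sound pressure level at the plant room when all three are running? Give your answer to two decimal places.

69.41 dB SPL

Incoherent sources sum as intensities:
L_total = 10·log₁₀(10^(59.3/10) + 10^(65.9/10) + 10^(66.0/10)) = 10·log₁₀(8723000) = 69.41 dB SPL.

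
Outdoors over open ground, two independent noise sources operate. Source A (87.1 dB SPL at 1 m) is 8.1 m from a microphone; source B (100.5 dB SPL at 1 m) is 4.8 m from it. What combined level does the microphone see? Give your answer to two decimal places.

86.94 dB SPL

At the listener: L_A = 87.1 − 20·log₁₀(8.1) = 68.930 dB; L_B = 100.5 − 20·log₁₀(4.8) = 86.875 dB.
Combined: 10·log₁₀(10^(68.930/10)+10^(86.875/10)) = 86.94 dB SPL.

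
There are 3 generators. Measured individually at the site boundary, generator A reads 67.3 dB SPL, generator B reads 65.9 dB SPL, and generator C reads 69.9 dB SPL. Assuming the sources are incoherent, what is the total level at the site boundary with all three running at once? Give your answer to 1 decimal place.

Add the sources as powers (linear), then convert back to dB:
L_total = 10·log₁₀(10^(67.3/10) + 10^(65.9/10) + 10^(69.9/10)) = 10·log₁₀(19030000) = 72.8 dB SPL.

72.8 dB SPL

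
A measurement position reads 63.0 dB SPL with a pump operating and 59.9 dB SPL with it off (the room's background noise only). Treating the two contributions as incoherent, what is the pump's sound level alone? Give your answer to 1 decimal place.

60.1 dB SPL

Background correction is a power subtraction:
L_src = 10·log₁₀(10^(63.0/10) − 10^(59.9/10)) = 10·log₁₀(1018000) = 60.1 dB SPL.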